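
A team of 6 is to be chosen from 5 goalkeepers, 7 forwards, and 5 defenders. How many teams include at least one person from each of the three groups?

Total 6-person selections from all 17: C(17,6) = 12376.
Subtract selections that omit an entire group: no goalkeepers → C(12,6) = 924; no forwards → C(10,6) = 210; no defenders → C(12,6) = 924.
Add back selections omitting two groups (i.e. drawn from a single group): C(5,6) + C(7,6) + C(5,6) = 7.
By inclusion–exclusion: 12376 − 2058 + 7 = 10325.

10325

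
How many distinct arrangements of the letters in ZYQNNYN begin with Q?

Fix Q in the first position and arrange the remaining 6 letters.
Those 6 letters have N appearing 3 times and Y appearing twice, giving (6)!/(3!·2!) = 60.

60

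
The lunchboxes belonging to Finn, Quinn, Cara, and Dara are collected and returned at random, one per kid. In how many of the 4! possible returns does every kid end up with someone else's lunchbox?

This is the derangement count D_4: permutations of 4 items with no fixed point.
By inclusion–exclusion this is Σ_{j=0}^{4} (−1)^j C(4,j)·(4−j)!.
Computing: 24 − 24 + 12 − 4 + 1 = 9.

9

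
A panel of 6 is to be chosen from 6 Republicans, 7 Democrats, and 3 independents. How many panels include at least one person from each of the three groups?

With no constraint there are C(16,6) = 8008 possible selections.
Subtract selections that omit an entire group: no Republicans → C(10,6) = 210; no Democrats → C(9,6) = 84; no independents → C(13,6) = 1716.
Add back selections omitting two groups (i.e. drawn from a single group): C(6,6) + C(7,6) + C(3,6) = 8.
By inclusion–exclusion: 8008 − 2010 + 8 = 6006.

6006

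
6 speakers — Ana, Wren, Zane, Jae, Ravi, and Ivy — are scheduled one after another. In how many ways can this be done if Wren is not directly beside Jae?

There are 6! = 720 arrangements in all. If Wren and Jae are adjacent, merging them into one block gives 2·(5)! = 240 arrangements.
So 720 − 240 = 480 arrangements keep them apart.

480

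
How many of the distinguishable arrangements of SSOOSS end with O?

Fix O in the last position and arrange the remaining 5 letters.
Those 5 letters have S appearing 4 times, giving (5)!/(4!) = 5.

5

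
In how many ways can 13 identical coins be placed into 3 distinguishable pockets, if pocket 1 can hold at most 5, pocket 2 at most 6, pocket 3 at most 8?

Ignoring the caps, the number of non-negative solutions to x_1+…+x_3 = 13 is C(15,2) = 105.
Subtract solutions that violate a single cap (substitute x_i' = x_i − (cap_i+1)): x_1 ≥ 6 gives C(9,2) = 36; x_2 ≥ 7 gives C(8,2) = 28; x_3 ≥ 9 gives C(6,2) = 15. Together 79.
Add back pairs where two caps are both exceeded: 1 + 0 + 0 = 1.
By inclusion–exclusion the count is 105 − 79 + 1 = 27.

27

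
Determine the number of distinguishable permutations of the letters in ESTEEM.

120

ESTEEM has 6 letters with E appearing 3 times.
The number of distinct arrangements is 6!/(3!) = 720/6 = 120.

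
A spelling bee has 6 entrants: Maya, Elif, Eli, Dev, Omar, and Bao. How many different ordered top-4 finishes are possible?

360

This is an ordered selection of 4 from 6: P(6,4).
That gives 6 × 5 × 4 × 3 = 360.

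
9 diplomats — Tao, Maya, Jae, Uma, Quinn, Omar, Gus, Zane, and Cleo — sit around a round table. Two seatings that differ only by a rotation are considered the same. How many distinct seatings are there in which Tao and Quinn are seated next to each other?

10080

Glue Tao and Quinn into a block (2 internal orders). Seating 8 units around a circle gives (7)! arrangements.
So 2 × (7)! = 2 × 5040 = 10080.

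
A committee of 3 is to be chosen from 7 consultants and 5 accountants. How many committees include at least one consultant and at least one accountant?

With no constraint there are C(12,3) = 220 possible selections.
Selections missing a whole group: no consultants → C(5,3) = 10; no accountants → C(7,3) = 35.
Both groups omitted at once is impossible, so 220 − 45 = 175.

175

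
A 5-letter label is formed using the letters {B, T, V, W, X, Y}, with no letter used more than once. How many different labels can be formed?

This is a permutation of 5 out of 6: P(6,5) = 6!/1!.
That product is 6 × 5 × 4 × 3 × 2 = 720.

720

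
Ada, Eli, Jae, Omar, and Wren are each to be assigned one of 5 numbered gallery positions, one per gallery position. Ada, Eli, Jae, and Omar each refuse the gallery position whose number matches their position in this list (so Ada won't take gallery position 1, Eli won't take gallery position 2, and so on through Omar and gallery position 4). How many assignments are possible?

Let Aᵢ (for 1 ≤ i ≤ 4) be the placements that put person i in their forbidden gallery position. Any j of these fix j positions, leaving (5−j)! ways to fill the rest, and there are C(4,j) ways to pick which j.
By inclusion–exclusion, the number of valid placements is Σ_{j=0}^{4} (−1)^j C(4,j)·(5−j)!.
Computing: 120 − 96 + 36 − 8 + 1 = 53.

53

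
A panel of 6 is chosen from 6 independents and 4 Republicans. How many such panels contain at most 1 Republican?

Split by how many Republicans are chosen (0 through 1).
Sum: C(4,0)·C(6,6) + C(4,1)·C(6,5) = 1 + 24 = 25.

25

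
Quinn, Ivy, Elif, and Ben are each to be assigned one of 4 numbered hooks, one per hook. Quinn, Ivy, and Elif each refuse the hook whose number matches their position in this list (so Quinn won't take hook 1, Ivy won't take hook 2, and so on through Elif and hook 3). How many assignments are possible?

11

Let Aᵢ (for i ∈ {1, 2, 3}) be the placements that put person i in their forbidden hook. Any j of these fix j positions, leaving (4−j)! ways to fill the rest, and there are C(3,j) ways to pick which j.
By inclusion–exclusion, the number of valid placements is Σ_{j=0}^{3} (−1)^j C(3,j)·(4−j)!.
Computing: 24 − 18 + 6 − 1 = 11.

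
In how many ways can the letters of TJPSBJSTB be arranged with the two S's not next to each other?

17640

There are 9!/(2!·2!·2!·2!) = 22680 arrangements of TJPSBJSTB in total.
If the two S's are adjacent, glue them into one block, leaving 8 items to arrange: (8)!/(2!·2!·2!) = 5040 ways.
Hence 22680 − 5040 = 17640.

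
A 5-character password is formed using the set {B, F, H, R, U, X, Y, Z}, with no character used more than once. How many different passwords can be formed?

Choose and order 5 of the 8 symbols: the first character has 8 options, the next 7, and so on down to 4.
That product is 8 × 7 × 6 × 5 × 4 = 6720.

6720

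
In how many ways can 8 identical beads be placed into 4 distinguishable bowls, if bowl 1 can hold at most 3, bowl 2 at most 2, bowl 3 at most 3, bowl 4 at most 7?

47

By stars and bars, unrestricted non-negative solutions to x_1+…+x_4 = 8 number C(8+3,3) = 165.
Subtract solutions that violate a single cap (substitute x_i' = x_i − (cap_i+1)): x_1 ≥ 4 gives C(7,3) = 35; x_2 ≥ 3 gives C(8,3) = 56; x_3 ≥ 4 gives C(7,3) = 35; x_4 ≥ 8 gives C(3,3) = 1. Together 127.
Add back pairs where two caps are both exceeded: 4 + 1 + 0 + 4 + 0 + 0 = 9.
By inclusion–exclusion the count is 165 − 127 + 9 = 47.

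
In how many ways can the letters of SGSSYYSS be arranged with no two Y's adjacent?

126

There are 8!/(5!·2!) = 168 arrangements of SGSSYYSS in total.
If the two Y's are adjacent, glue them into one block, leaving 7 items to arrange: (7)!/(5!) = 42 ways.
Hence 168 − 42 = 126.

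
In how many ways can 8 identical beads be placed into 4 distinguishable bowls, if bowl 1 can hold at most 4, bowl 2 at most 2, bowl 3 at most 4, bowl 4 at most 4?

By stars and bars, unrestricted non-negative solutions to x_1+…+x_4 = 8 number C(8+3,3) = 165.
Subtract solutions that violate a single cap (substitute x_i' = x_i − (cap_i+1)): x_1 ≥ 5 gives C(6,3) = 20; x_2 ≥ 3 gives C(8,3) = 56; x_3 ≥ 5 gives C(6,3) = 20; x_4 ≥ 5 gives C(6,3) = 20. Together 116.
Add back pairs where two caps are both exceeded: 1 + 0 + 0 + 1 + 1 + 0 = 3.
By inclusion–exclusion the count is 165 − 116 + 3 = 52.

52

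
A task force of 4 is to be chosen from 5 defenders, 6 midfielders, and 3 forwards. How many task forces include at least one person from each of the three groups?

495

With no constraint there are C(14,4) = 1001 possible selections.
Selections missing a whole group: no defenders → C(9,4) = 126; no midfielders → C(8,4) = 70; no forwards → C(11,4) = 330.
Add back selections omitting two groups (i.e. drawn from a single group): C(5,4) + C(6,4) + C(3,4) = 20.
By inclusion–exclusion: 1001 − 526 + 20 = 495.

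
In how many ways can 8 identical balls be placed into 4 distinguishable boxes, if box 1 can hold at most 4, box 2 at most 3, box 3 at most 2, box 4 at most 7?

58

By stars and bars, unrestricted non-negative solutions to x_1+…+x_4 = 8 number C(8+3,3) = 165.
Subtract solutions that violate a single cap (substitute x_i' = x_i − (cap_i+1)): x_1 ≥ 5 gives C(6,3) = 20; x_2 ≥ 4 gives C(7,3) = 35; x_3 ≥ 3 gives C(8,3) = 56; x_4 ≥ 8 gives C(3,3) = 1. Together 112.
Add back pairs where two caps are both exceeded: 0 + 1 + 0 + 4 + 0 + 0 = 5.
By inclusion–exclusion the count is 165 − 112 + 5 = 58.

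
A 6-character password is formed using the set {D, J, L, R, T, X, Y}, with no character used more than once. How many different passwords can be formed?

This is a permutation of 6 out of 7: P(7,6) = 7!/1!.
That product is 7 × 6 × 5 × 4 × 3 × 2 = 5040.

5040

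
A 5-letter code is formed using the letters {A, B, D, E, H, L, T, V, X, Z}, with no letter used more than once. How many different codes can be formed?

30240

This is a permutation of 5 out of 10: P(10,5) = 10!/5!.
That product is 10 × 9 × 8 × 7 × 6 = 30240.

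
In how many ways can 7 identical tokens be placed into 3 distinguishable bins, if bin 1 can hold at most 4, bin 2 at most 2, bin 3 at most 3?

By stars and bars, unrestricted non-negative solutions to x_1+…+x_3 = 7 number C(7+2,2) = 36.
Subtract solutions that violate a single cap (substitute x_i' = x_i − (cap_i+1)): x_1 ≥ 5 gives C(4,2) = 6; x_2 ≥ 3 gives C(6,2) = 15; x_3 ≥ 4 gives C(5,2) = 10. Together 31.
Add back pairs where two caps are both exceeded: 0 + 0 + 1 = 1.
By inclusion–exclusion the count is 36 − 31 + 1 = 6.

6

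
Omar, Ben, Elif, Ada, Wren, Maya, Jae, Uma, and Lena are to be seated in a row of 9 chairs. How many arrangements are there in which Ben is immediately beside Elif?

80640

Place the 7 others and the Ben-Elif pair as 8 objects in a line; the pair has 2 internal arrangements.
That gives 2 × 8! = 2 × 40320 = 80640.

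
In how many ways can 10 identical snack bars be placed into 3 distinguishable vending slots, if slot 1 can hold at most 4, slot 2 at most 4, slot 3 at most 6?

15

Without the upper bounds there are C(12,2) = 66 ways to split 10 among 3 vending slots.
Subtract solutions that violate a single cap (substitute x_i' = x_i − (cap_i+1)): x_1 ≥ 5 gives C(7,2) = 21; x_2 ≥ 5 gives C(7,2) = 21; x_3 ≥ 7 gives C(5,2) = 10. Together 52.
Add back pairs where two caps are both exceeded: 1 + 0 + 0 = 1.
By inclusion–exclusion the count is 66 − 52 + 1 = 15.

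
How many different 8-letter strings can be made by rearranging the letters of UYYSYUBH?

Letter multiplicities in UYYSYUBH: B×1, H×1, S×1, U×2, Y×3.
So there are 8! / (3!·2!) = 3360 distinguishable arrangements.

3360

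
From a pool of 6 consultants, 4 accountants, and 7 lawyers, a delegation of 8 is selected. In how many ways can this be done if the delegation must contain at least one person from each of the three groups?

22813

With no constraint there are C(17,8) = 24310 possible selections.
Subtract selections that omit an entire group: no consultants → C(11,8) = 165; no accountants → C(13,8) = 1287; no lawyers → C(10,8) = 45.
Add back selections omitting two groups (i.e. drawn from a single group): C(6,8) + C(4,8) + C(7,8) = 0.
By inclusion–exclusion: 24310 − 1497 + 0 = 22813.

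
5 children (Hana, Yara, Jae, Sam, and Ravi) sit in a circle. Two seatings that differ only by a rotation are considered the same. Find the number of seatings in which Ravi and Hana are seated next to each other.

Glue Ravi and Hana into a block (2 internal orders). Seating 4 units around a circle gives (3)! arrangements.
So 2 × (3)! = 2 × 6 = 12.

12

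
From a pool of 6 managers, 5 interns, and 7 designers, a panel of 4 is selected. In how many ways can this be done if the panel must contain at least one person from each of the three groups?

1575

Unrestricted: C(18,4) = 3060 ways to pick any 4 of the 18.
Subtract selections that omit an entire group: no managers → C(12,4) = 495; no interns → C(13,4) = 715; no designers → C(11,4) = 330.
Add back selections omitting two groups (i.e. drawn from a single group): C(6,4) + C(5,4) + C(7,4) = 55.
By inclusion–exclusion: 3060 − 1540 + 55 = 1575.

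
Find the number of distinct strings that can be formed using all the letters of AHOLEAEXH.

45360

Letter multiplicities in AHOLEAEXH: A×2, E×2, H×2, L×1, O×1, X×1.
The number of distinct arrangements is 9!/(2!·2!·2!) = 362880/8 = 45360.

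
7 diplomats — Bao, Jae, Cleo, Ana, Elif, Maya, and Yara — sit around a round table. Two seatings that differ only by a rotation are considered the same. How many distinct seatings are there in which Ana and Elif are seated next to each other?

240

Treat {Ana, Elif} as one unit (2 internal orders) and seat the resulting 6 units around the table: (5)! circular arrangements.
So 2 × (5)! = 2 × 120 = 240.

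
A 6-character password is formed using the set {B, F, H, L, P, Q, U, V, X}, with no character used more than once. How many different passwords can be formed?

60480

With no repetition, fill the 6 characters in order: 9 choices, then 8, down to 4.
9 × 8 × 7 × 6 × 5 × 4 = 60480.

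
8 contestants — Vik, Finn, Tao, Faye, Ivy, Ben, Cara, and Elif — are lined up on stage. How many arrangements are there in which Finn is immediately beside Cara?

Treat {Finn, Cara} as a single unit. There are 7 units to order, and the pair itself can be ordered 2 ways.
That gives 2 × 7! = 2 × 5040 = 10080.

10080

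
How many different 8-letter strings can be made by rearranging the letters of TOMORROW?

3360

The 8 letters of TOMORROW have repeats: O appearing 3 times and R appearing twice.
So there are 8! / (3!·2!) = 3360 distinguishable arrangements.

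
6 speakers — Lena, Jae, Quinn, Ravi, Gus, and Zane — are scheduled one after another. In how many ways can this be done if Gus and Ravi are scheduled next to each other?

240

Treat {Gus, Ravi} as a single unit. There are 5 units to order, and the pair itself can be ordered 2 ways.
That gives 2 × 5! = 2 × 120 = 240.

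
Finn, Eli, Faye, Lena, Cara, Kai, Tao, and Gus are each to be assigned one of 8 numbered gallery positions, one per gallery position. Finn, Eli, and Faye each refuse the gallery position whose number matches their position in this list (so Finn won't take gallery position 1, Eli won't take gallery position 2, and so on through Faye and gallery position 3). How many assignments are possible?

27240

Let Aᵢ (for i ∈ {1, 2, 3}) be the placements that put person i in their forbidden gallery position. Any j of these fix j positions, leaving (8−j)! ways to fill the rest, and there are C(3,j) ways to pick which j.
By inclusion–exclusion, the number of valid placements is Σ_{j=0}^{3} (−1)^j C(3,j)·(8−j)!.
Computing: 40320 − 15120 + 2160 − 120 = 27240.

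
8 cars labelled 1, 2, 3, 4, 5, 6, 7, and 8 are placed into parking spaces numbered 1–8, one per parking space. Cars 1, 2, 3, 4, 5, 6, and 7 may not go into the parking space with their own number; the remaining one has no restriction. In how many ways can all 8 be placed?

Let Aᵢ (for 1 ≤ i ≤ 7) be the placements that put car i in its forbidden parking space. Any j of these fix j positions, leaving (8−j)! ways to fill the rest, and there are C(7,j) ways to pick which j.
By inclusion–exclusion, the number of valid placements is Σ_{j=0}^{7} (−1)^j C(7,j)·(8−j)!.
Computing: 40320 − 35280 + 15120 − 4200 + 840 − 126 + 14 − 1 = 16687.

16687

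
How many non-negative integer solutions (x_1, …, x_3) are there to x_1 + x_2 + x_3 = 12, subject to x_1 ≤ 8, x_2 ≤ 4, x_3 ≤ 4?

15

Without the upper bounds there are C(14,2) = 91 ways to split 12 among 3 variables.
Subtract solutions that violate a single cap (substitute x_i' = x_i − (cap_i+1)): x_1 ≥ 9 gives C(5,2) = 10; x_2 ≥ 5 gives C(9,2) = 36; x_3 ≥ 5 gives C(9,2) = 36. Together 82.
Add back pairs where two caps are both exceeded: 0 + 0 + 6 = 6.
By inclusion–exclusion the count is 91 − 82 + 6 = 15.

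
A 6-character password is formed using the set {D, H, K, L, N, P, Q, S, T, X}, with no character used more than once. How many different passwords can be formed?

This is a permutation of 6 out of 10: P(10,6) = 10!/4!.
10 × 9 × 8 × 7 × 6 × 5 = 151200.

151200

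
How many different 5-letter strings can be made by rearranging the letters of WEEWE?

WEEWE has 5 letters with E appearing 3 times and W appearing twice.
Dividing 5! = 120 by 3!·2! = 12 for the repeated letters gives 10.

10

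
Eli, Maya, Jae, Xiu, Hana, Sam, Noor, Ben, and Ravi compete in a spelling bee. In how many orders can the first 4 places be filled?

3024

This is an ordered selection of 4 from 9: P(9,4).
That gives 9 × 8 × 7 × 6 = 3024.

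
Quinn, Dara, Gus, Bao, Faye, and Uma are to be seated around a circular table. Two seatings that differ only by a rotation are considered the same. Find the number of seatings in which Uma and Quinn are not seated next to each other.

Without the restriction there are (5)! = 120 seatings.
Seatings with Uma beside Quinn: treat them as a block with 2 internal orders, giving 2 × (4)! = 48.
Subtracting, 120 − 48 = 72.

72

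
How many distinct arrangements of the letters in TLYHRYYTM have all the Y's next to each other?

Treat the 3 copies of Y as a single block. The multiset to arrange is then {YYY, H, L, M, R, T, T}, 7 items in all.
That gives (7)!/(2!) = 2520 arrangements.

2520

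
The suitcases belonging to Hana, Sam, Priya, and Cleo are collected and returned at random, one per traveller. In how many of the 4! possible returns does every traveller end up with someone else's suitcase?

9

Let Aᵢ be the assignments in which traveller i gets their own suitcase. We want the size of the complement of A₁∪…∪A_4.
By inclusion–exclusion this is Σ_{j=0}^{4} (−1)^j C(4,j)·(4−j)!.
Computing: 24 − 24 + 12 − 4 + 1 = 9.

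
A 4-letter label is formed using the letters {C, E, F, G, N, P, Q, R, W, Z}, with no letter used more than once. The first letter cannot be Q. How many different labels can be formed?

The first letter has 10−1 = 9 choices (anything except Q).
The remaining 3 letters are filled from the other 9 symbols without repetition: 9 × 8 × 7 = 504.
Total: 9 × 504 = 4536.

4536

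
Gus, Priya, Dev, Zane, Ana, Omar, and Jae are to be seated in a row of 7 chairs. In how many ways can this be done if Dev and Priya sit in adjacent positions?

1440

Place the 5 others and the Dev-Priya pair as 6 objects in a line; the pair has 2 internal arrangements.
So the count is 2·(6)! = 1440.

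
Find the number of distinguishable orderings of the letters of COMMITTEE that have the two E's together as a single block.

Treat the 2 copies of E as a single block. The multiset to arrange is then {EE, C, I, M, M, O, T, T}, 8 items in all.
That gives (8)!/(2!·2!) = 10080 arrangements.

10080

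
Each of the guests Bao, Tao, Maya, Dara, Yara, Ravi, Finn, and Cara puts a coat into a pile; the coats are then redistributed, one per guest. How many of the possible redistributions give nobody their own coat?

Count assignments avoiding every fixed point. For any j of the 8 guests fixed to their own coat, the other 8−j can be arranged in (8−j)! ways.
By inclusion–exclusion this is Σ_{j=0}^{8} (−1)^j C(8,j)·(8−j)!.
Computing: 40320 − 40320 + 20160 − 6720 + 1680 − 336 + 56 − 8 + 1 = 14833.

14833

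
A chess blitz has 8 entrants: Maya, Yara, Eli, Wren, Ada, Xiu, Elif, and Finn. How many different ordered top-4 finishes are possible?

1680

There are 8 choices for 1st place, 7 for 2nd, and so on down to 5 for position 4.
That gives 8 × 7 × 6 × 5 = 1680.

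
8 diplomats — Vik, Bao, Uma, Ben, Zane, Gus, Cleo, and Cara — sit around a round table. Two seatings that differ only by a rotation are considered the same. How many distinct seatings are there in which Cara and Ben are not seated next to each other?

All circular seatings of 8 people number (7)! = 5040.
Those with Cara next to Ben: fuse the pair into one unit and seat 7 units around a circle — 2·(6)! = 1440.
Subtracting, 5040 − 1440 = 3600.

3600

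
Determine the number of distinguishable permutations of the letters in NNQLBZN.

Letter multiplicities in NNQLBZN: B×1, L×1, N×3, Q×1, Z×1.
So there are 7! / (3!) = 840 distinguishable arrangements.

840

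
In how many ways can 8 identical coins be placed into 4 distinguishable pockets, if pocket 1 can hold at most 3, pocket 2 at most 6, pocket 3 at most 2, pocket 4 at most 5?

64

Without the upper bounds there are C(11,3) = 165 ways to split 8 among 4 pockets.
Subtract solutions that violate a single cap (substitute x_i' = x_i − (cap_i+1)): x_1 ≥ 4 gives C(7,3) = 35; x_2 ≥ 7 gives C(4,3) = 4; x_3 ≥ 3 gives C(8,3) = 56; x_4 ≥ 6 gives C(5,3) = 10. Together 105.
Add back pairs where two caps are both exceeded: 0 + 4 + 0 + 0 + 0 + 0 = 4.
By inclusion–exclusion the count is 165 − 105 + 4 = 64.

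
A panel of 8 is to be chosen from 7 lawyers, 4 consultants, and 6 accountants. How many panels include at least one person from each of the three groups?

Total 8-person selections from all 17: C(17,8) = 24310.
Subtract selections that omit an entire group: no lawyers → C(10,8) = 45; no consultants → C(13,8) = 1287; no accountants → C(11,8) = 165.
Add back selections omitting two groups (i.e. drawn from a single group): C(7,8) + C(4,8) + C(6,8) = 0.
By inclusion–exclusion: 24310 − 1497 + 0 = 22813.

22813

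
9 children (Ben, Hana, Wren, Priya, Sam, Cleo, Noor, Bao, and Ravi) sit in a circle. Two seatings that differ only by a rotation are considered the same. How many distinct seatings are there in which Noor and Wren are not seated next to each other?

All circular seatings of 9 people number (8)! = 40320.
Those with Noor next to Wren: fuse the pair into one unit and seat 8 units around a circle — 2·(7)! = 10080.
Subtracting, 40320 − 10080 = 30240.

30240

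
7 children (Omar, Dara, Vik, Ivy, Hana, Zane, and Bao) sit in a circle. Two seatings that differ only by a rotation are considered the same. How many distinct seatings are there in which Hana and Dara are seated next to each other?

240

Treat {Hana, Dara} as one unit (2 internal orders) and seat the resulting 6 units around the table: (5)! circular arrangements.
So 2 × (5)! = 2 × 120 = 240.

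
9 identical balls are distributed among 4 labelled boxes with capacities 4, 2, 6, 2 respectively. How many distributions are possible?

Without the upper bounds there are C(12,3) = 220 ways to split 9 among 4 boxes.
Subtract solutions that violate a single cap (substitute x_i' = x_i − (cap_i+1)): x_1 ≥ 5 gives C(7,3) = 35; x_2 ≥ 3 gives C(9,3) = 84; x_3 ≥ 7 gives C(5,3) = 10; x_4 ≥ 3 gives C(9,3) = 84. Together 213.
Add back pairs where two caps are both exceeded: 4 + 0 + 4 + 0 + 20 + 0 = 28.
By inclusion–exclusion the count is 220 − 213 + 28 = 35.

35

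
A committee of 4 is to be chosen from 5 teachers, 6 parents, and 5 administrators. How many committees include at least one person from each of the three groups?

Total 4-person selections from all 16: C(16,4) = 1820.
Selections missing a whole group: no teachers → C(11,4) = 330; no parents → C(10,4) = 210; no administrators → C(11,4) = 330.
Add back selections omitting two groups (i.e. drawn from a single group): C(5,4) + C(6,4) + C(5,4) = 25.
By inclusion–exclusion: 1820 − 870 + 25 = 975.

975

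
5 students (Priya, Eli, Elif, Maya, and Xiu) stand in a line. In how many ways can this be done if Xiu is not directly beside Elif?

There are 5! = 120 arrangements in all. If Xiu and Elif are adjacent, merging them into one block gives 2·(4)! = 48 arrangements.
So 120 − 48 = 72 arrangements keep them apart.

72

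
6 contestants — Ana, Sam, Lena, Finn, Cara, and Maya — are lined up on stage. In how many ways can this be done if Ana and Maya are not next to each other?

There are 6! = 720 arrangements in all. If Ana and Maya are adjacent, merging them into one block gives 2·(5)! = 240 arrangements.
Complementary counting: 720 − 240 = 480.

480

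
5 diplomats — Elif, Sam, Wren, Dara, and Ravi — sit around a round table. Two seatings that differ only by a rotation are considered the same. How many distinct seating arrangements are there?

24

Fix one person's seat to break rotational symmetry; the remaining 4 people can be arranged in (4)! = 24 ways.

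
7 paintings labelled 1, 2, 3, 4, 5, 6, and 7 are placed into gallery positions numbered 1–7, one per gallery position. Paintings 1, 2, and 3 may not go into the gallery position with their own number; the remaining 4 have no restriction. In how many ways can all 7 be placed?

Let Aᵢ (for i ∈ {1, 2, 3}) be the placements that put painting i in its forbidden gallery position. Any j of these fix j positions, leaving (7−j)! ways to fill the rest, and there are C(3,j) ways to pick which j.
By inclusion–exclusion, the number of valid placements is Σ_{j=0}^{3} (−1)^j C(3,j)·(7−j)!.
Computing: 5040 − 2160 + 360 − 24 = 3216.

3216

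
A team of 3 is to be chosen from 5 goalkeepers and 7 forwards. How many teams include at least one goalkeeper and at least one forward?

Unrestricted: C(12,3) = 220 ways to pick any 3 of the 12.
Selections missing a whole group: no goalkeepers → C(7,3) = 35; no forwards → C(5,3) = 10.
Both groups omitted at once is impossible, so 220 − 45 = 175.

175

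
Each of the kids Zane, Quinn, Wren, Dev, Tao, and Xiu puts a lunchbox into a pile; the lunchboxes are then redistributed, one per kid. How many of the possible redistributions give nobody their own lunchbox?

This is the derangement count D_6: permutations of 6 items with no fixed point.
By inclusion–exclusion this is Σ_{j=0}^{6} (−1)^j C(6,j)·(6−j)!.
Computing: 720 − 720 + 360 − 120 + 30 − 6 + 1 = 265.

265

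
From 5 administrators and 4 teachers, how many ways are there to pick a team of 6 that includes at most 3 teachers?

Split by how many teachers are chosen (0 through 3).
Sum: C(4,0)·C(5,6) + C(4,1)·C(5,5) + C(4,2)·C(5,4) + C(4,3)·C(5,3) = 0 + 4 + 30 + 40 = 74.

74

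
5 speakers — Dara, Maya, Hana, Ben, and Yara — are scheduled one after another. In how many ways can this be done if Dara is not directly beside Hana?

72

There are 5! = 120 arrangements in all. If Dara and Hana are adjacent, merging them into one block gives 2·(4)! = 48 arrangements.
Complementary counting: 120 − 48 = 72.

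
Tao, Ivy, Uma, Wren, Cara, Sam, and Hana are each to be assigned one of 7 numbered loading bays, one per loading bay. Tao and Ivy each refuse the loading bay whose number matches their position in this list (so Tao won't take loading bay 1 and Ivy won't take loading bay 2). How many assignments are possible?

Let Aᵢ (for i ∈ {1, 2}) be the placements that put person i in their forbidden loading bay. Any j of these fix j positions, leaving (7−j)! ways to fill the rest, and there are C(2,j) ways to pick which j.
By inclusion–exclusion, the number of valid placements is Σ_{j=0}^{2} (−1)^j C(2,j)·(7−j)!.
Computing: 5040 − 1440 + 120 = 3720.

3720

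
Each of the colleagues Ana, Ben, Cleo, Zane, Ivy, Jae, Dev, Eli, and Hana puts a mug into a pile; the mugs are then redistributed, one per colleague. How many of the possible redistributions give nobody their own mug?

This is the derangement count D_9: permutations of 9 items with no fixed point.
By inclusion–exclusion this is Σ_{j=0}^{9} (−1)^j C(9,j)·(9−j)!.
Computing: 362880 − 362880 + 181440 − 60480 + 15120 − 3024 + 504 − 72 + 9 − 1 = 133496.

133496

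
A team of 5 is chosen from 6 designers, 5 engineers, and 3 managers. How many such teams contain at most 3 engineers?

1956

Split by how many engineers are chosen (0 through 3).
Sum: C(5,0)·C(9,5) + C(5,1)·C(9,4) + C(5,2)·C(9,3) + C(5,3)·C(9,2) = 126 + 630 + 840 + 360 = 1956.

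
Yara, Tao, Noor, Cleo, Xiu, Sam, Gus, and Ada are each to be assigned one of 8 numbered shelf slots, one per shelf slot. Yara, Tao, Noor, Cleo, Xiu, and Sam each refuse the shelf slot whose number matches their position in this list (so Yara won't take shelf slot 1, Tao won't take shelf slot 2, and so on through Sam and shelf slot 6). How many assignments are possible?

18806

Let Aᵢ (for 1 ≤ i ≤ 6) be the placements that put person i in their forbidden shelf slot. Any j of these fix j positions, leaving (8−j)! ways to fill the rest, and there are C(6,j) ways to pick which j.
By inclusion–exclusion, the number of valid placements is Σ_{j=0}^{6} (−1)^j C(6,j)·(8−j)!.
Computing: 40320 − 30240 + 10800 − 2400 + 360 − 36 + 2 = 18806.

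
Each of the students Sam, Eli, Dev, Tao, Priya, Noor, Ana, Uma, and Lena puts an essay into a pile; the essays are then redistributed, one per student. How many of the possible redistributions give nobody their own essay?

This is the derangement count D_9: permutations of 9 items with no fixed point.
By inclusion–exclusion this is Σ_{j=0}^{9} (−1)^j C(9,j)·(9−j)!.
Computing: 362880 − 362880 + 181440 − 60480 + 15120 − 3024 + 504 − 72 + 9 − 1 = 133496.

133496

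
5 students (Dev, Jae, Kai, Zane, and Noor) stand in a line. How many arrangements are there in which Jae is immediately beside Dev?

Glue Jae and Dev into one block (2 internal orders), leaving 4 units to arrange in a row.
So the count is 2·(4)! = 48.

48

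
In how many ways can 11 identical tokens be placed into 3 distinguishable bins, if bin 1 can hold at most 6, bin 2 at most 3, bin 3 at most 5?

Ignoring the caps, the number of non-negative solutions to x_1+…+x_3 = 11 is C(13,2) = 78.
Subtract solutions that violate a single cap (substitute x_i' = x_i − (cap_i+1)): x_1 ≥ 7 gives C(6,2) = 15; x_2 ≥ 4 gives C(9,2) = 36; x_3 ≥ 6 gives C(7,2) = 21. Together 72.
Add back pairs where two caps are both exceeded: 1 + 0 + 3 = 4.
By inclusion–exclusion the count is 78 − 72 + 4 = 10.

10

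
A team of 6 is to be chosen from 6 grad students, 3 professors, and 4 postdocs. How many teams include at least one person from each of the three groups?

1416

Total 6-person selections from all 13: C(13,6) = 1716.
Subtract selections that omit an entire group: no grad students → C(7,6) = 7; no professors → C(10,6) = 210; no postdocs → C(9,6) = 84.
Add back selections omitting two groups (i.e. drawn from a single group): C(6,6) + C(3,6) + C(4,6) = 1.
By inclusion–exclusion: 1716 − 301 + 1 = 1416.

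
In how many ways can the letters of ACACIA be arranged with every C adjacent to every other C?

Treat the 2 copies of C as a single block. The multiset to arrange is then {CC, A, A, A, I}, 5 items in all.
That gives (5)!/(3!) = 20 arrangements.

20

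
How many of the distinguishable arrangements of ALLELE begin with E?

20

Fix E in the first position and arrange the remaining 5 letters.
Those 5 letters have L appearing 3 times, giving (5)!/(3!) = 20.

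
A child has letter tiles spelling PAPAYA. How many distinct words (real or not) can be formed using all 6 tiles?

Letter multiplicities in PAPAYA: A×3, P×2, Y×1.
So there are 6! / (3!·2!) = 60 distinguishable arrangements.

60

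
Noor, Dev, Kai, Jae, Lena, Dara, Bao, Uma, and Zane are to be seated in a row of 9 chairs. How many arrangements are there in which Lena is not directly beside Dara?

282240

There are 9! = 362880 arrangements in all. If Lena and Dara are adjacent, merging them into one block gives 2·(8)! = 80640 arrangements.
So 362880 − 80640 = 282240 arrangements keep them apart.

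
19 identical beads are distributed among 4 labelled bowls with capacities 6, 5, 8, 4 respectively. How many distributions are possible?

35

By stars and bars, unrestricted non-negative solutions to x_1+…+x_4 = 19 number C(19+3,3) = 1540.
Subtract solutions that violate a single cap (substitute x_i' = x_i − (cap_i+1)): x_1 ≥ 7 gives C(15,3) = 455; x_2 ≥ 6 gives C(16,3) = 560; x_3 ≥ 9 gives C(13,3) = 286; x_4 ≥ 5 gives C(17,3) = 680. Together 1981.
Add back pairs where two caps are both exceeded: 84 + 20 + 120 + 35 + 165 + 56 = 480.
Subtract triples: 0 + 4 + 0 + 0 = 4.
By inclusion–exclusion the count is 1540 − 1981 + 480 − 4 = 35.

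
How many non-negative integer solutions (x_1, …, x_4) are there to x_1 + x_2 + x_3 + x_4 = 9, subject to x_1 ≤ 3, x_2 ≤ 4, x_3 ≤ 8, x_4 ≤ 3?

Ignoring the caps, the number of non-negative solutions to x_1+…+x_4 = 9 is C(12,3) = 220.
Subtract solutions that violate a single cap (substitute x_i' = x_i − (cap_i+1)): x_1 ≥ 4 gives C(8,3) = 56; x_2 ≥ 5 gives C(7,3) = 35; x_3 ≥ 9 gives C(3,3) = 1; x_4 ≥ 4 gives C(8,3) = 56. Together 148.
Add back pairs where two caps are both exceeded: 1 + 0 + 4 + 0 + 1 + 0 = 6.
By inclusion–exclusion the count is 220 − 148 + 6 = 78.

78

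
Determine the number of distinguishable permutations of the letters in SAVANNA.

Letter multiplicities in SAVANNA: A×3, N×2, S×1, V×1.
The number of distinct arrangements is 7!/(3!·2!) = 5040/12 = 420.

420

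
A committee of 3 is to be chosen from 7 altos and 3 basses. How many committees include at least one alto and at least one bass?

84

Unrestricted: C(10,3) = 120 ways to pick any 3 of the 10.
Subtract selections that omit an entire group: no altos → C(3,3) = 1; no basses → C(7,3) = 35.
Both groups omitted at once is impossible, so 120 − 36 = 84.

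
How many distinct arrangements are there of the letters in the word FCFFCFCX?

280

The 8 letters of FCFFCFCX have repeats: C appearing 3 times and F appearing 4 times.
The number of distinct arrangements is 8!/(4!·3!) = 40320/144 = 280.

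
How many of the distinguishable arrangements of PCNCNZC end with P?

Fix P in the last position and arrange the remaining 6 letters.
Those 6 letters have C appearing 3 times and N appearing twice, giving (6)!/(3!·2!) = 60.

60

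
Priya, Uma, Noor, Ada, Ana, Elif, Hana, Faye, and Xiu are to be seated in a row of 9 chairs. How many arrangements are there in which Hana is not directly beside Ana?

282240

Of the 9! = 362880 arrangements, those with Hana and Ana adjacent number 2 × 8! = 80640 (treat the pair as a block with 2 internal orders).
So 362880 − 80640 = 282240 arrangements keep them apart.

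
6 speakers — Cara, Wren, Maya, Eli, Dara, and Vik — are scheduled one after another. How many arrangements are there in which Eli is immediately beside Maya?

Treat {Eli, Maya} as a single unit. There are 5 units to order, and the pair itself can be ordered 2 ways.
That gives 2 × 5! = 2 × 120 = 240.

240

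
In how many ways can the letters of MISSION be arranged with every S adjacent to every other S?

Treat the 2 copies of S as a single block. The multiset to arrange is then {SS, I, I, M, N, O}, 6 items in all.
That gives (6)!/(2!) = 360 arrangements.

360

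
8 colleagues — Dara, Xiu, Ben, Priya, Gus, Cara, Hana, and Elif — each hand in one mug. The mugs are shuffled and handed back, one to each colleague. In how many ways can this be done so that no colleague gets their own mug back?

This is the derangement count D_8: permutations of 8 items with no fixed point.
By inclusion–exclusion this is Σ_{j=0}^{8} (−1)^j C(8,j)·(8−j)!.
Computing: 40320 − 40320 + 20160 − 6720 + 1680 − 336 + 56 − 8 + 1 = 14833.

14833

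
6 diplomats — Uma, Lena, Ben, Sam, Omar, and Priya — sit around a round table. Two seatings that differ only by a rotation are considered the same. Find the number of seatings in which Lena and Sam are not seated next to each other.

72

Without the restriction there are (5)! = 120 seatings.
Those with Lena next to Sam: fuse the pair into one unit and seat 5 units around a circle — 2·(4)! = 48.
Subtracting, 120 − 48 = 72.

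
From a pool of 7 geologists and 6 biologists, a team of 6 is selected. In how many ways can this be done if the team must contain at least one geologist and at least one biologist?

1708

Unrestricted: C(13,6) = 1716 ways to pick any 6 of the 13.
Subtract selections that omit an entire group: no geologists → C(6,6) = 1; no biologists → C(7,6) = 7.
Both groups omitted at once is impossible, so 1716 − 8 = 1708.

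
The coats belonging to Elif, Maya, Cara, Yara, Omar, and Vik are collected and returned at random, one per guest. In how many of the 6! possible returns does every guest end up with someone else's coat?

265

This is the derangement count D_6: permutations of 6 items with no fixed point.
By inclusion–exclusion this is Σ_{j=0}^{6} (−1)^j C(6,j)·(6−j)!.
Computing: 720 − 720 + 360 − 120 + 30 − 6 + 1 = 265.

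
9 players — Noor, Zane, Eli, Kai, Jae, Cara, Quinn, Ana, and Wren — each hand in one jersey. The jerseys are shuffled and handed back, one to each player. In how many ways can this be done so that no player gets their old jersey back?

Count assignments avoiding every fixed point. For any j of the 9 players fixed to their old jersey, the other 9−j can be arranged in (9−j)! ways.
By inclusion–exclusion this is Σ_{j=0}^{9} (−1)^j C(9,j)·(9−j)!.
Computing: 362880 − 362880 + 181440 − 60480 + 15120 − 3024 + 504 − 72 + 9 − 1 = 133496.

133496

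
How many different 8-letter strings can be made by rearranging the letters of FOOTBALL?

Letter multiplicities in FOOTBALL: A×1, B×1, F×1, L×2, O×2, T×1.
Dividing 8! = 40320 by 2!·2! = 4 for the repeated letters gives 10080.

10080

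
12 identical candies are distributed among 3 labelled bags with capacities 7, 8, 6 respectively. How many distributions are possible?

45

Ignoring the caps, the number of non-negative solutions to x_1+…+x_3 = 12 is C(14,2) = 91.
Subtract solutions that violate a single cap (substitute x_i' = x_i − (cap_i+1)): x_1 ≥ 8 gives C(6,2) = 15; x_2 ≥ 9 gives C(5,2) = 10; x_3 ≥ 7 gives C(7,2) = 21. Together 46.
No two caps can be exceeded simultaneously, so the pair terms are all 0.
By inclusion–exclusion the count is 91 − 46 + 0 = 45.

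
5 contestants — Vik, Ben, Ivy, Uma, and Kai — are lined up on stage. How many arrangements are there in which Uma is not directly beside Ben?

Of the 5! = 120 arrangements, those with Uma and Ben adjacent number 2 × 4! = 48 (treat the pair as a block with 2 internal orders).
Complementary counting: 120 − 48 = 72.

72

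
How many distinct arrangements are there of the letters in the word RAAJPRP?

630

Letter multiplicities in RAAJPRP: A×2, J×1, P×2, R×2.
So there are 7! / (2!·2!·2!) = 630 distinguishable arrangements.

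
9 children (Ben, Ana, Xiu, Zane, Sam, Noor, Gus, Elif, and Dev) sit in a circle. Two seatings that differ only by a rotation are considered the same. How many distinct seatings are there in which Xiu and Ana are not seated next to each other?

All circular seatings of 9 people number (8)! = 40320.
Those with Xiu next to Ana: fuse the pair into one unit and seat 8 units around a circle — 2·(7)! = 10080.
Subtracting, 40320 − 10080 = 30240.

30240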